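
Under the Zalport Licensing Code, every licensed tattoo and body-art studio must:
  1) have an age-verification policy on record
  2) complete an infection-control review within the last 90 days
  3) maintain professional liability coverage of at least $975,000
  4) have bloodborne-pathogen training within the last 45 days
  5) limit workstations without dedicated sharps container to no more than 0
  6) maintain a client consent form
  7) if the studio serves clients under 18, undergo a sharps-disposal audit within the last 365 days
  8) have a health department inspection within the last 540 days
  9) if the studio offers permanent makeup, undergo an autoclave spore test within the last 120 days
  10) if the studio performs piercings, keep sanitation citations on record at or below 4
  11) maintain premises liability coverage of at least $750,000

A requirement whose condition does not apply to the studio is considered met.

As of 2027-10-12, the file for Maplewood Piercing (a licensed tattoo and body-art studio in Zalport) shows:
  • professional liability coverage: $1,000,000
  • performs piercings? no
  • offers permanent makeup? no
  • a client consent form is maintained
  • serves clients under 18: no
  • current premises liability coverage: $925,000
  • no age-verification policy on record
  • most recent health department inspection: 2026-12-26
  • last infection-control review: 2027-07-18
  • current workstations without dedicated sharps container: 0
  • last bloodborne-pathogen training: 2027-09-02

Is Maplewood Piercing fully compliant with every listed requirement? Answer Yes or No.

No

1. age-verification policy absent → not met
2. infection-control review 86 days ago vs limit 90 → met
3. professional liability coverage $1,000,000 ≥ $975,000 → met
4. bloodborne-pathogen training 40 days ago vs limit 45 → met
5. workstations without dedicated sharps container 0 ≤ 0 → met
6. client consent form present → met
7. condition 'serves clients under 18' does not hold → requirement n/a → met
8. health department inspection 290 days ago vs limit 540 → met
9. condition 'offers permanent makeup' does not hold → requirement n/a → met
10. condition 'performs piercings' does not hold → requirement n/a → met
11. premises liability coverage $925,000 ≥ $750,000 → met
Not met: 1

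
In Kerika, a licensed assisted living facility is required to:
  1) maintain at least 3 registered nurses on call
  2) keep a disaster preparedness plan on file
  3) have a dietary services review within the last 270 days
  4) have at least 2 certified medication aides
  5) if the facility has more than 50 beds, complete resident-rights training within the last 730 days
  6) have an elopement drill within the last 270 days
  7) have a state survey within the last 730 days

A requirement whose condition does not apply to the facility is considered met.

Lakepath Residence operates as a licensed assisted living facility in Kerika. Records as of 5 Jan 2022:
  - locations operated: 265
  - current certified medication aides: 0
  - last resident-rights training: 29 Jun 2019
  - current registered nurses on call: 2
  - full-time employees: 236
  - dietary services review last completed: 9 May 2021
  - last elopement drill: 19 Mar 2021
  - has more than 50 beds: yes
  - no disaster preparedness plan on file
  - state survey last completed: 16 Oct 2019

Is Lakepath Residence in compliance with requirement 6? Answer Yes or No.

No

6. elopement drill 292 days ago vs limit 270 → not met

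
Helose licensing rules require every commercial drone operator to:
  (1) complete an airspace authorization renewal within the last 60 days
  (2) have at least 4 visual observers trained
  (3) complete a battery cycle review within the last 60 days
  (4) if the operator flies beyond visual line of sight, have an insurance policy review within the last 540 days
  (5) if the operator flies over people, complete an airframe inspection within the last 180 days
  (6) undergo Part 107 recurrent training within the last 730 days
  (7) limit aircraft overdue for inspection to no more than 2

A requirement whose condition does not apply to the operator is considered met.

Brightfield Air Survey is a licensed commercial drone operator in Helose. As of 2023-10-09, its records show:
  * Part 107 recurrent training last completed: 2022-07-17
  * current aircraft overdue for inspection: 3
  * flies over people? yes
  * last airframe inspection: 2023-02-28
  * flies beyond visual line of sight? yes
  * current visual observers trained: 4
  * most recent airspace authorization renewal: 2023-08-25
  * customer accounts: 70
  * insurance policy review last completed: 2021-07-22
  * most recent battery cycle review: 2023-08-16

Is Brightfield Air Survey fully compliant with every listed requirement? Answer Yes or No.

1. airspace authorization renewal 45 days ago vs limit 60 → met
2. visual observers trained 4 ≥ 4 → met
3. battery cycle review 54 days ago vs limit 60 → met
4. condition 'flies beyond visual line of sight' holds; insurance policy review 809 days ago vs limit 540 → not met
5. condition 'flies over people' holds; airframe inspection 223 days ago vs limit 180 → not met
6. Part 107 recurrent training 449 days ago vs limit 730 → met
7. aircraft overdue for inspection 3 > 2 → not met
Not met: 4, 5, 7

No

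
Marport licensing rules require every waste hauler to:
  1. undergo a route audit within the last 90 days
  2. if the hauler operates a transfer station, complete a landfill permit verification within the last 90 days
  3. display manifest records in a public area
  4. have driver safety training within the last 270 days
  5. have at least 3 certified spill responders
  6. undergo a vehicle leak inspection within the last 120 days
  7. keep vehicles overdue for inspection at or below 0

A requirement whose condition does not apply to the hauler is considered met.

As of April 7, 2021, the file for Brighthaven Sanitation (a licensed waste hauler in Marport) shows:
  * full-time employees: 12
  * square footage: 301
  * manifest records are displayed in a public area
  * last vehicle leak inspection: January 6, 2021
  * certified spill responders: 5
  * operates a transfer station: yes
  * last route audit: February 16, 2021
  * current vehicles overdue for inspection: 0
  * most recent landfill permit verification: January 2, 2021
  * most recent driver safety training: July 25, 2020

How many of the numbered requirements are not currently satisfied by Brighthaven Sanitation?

1

1. route audit 50 days ago vs limit 90 → met
2. condition 'operates a transfer station' holds; landfill permit verification 95 days ago vs limit 90 → not met
3. manifest records present → met
4. driver safety training 256 days ago vs limit 270 → met
5. certified spill responders 5 ≥ 3 → met
6. vehicle leak inspection 91 days ago vs limit 120 → met
7. vehicles overdue for inspection 0 ≤ 0 → met
Not met: 1 of 7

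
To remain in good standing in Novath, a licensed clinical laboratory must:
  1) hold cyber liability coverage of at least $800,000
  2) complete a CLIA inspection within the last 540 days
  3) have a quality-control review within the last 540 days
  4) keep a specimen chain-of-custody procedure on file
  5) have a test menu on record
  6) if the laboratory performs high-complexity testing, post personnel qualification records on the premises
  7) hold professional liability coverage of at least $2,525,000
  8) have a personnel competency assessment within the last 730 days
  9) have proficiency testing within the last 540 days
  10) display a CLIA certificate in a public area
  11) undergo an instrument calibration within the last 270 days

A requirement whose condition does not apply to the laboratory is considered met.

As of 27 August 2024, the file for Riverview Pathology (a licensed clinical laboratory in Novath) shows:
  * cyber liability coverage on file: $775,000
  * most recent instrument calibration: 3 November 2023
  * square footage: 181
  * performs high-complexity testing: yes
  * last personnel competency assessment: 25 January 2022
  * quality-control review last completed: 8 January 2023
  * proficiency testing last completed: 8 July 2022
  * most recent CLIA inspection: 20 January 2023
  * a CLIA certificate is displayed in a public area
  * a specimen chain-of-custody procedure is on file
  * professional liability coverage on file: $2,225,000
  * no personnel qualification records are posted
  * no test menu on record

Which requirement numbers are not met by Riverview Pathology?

1. cyber liability coverage $775,000 < $800,000 → not met
2. CLIA inspection 585 days ago vs limit 540 → not met
3. quality-control review 597 days ago vs limit 540 → not met
4. specimen chain-of-custody procedure present → met
5. test menu absent → not met
6. condition 'performs high-complexity testing' holds; personnel qualification records absent → not met
7. professional liability coverage $2,225,000 < $2,525,000 → not met
8. personnel competency assessment 945 days ago vs limit 730 → not met
9. proficiency testing 781 days ago vs limit 540 → not met
10. CLIA certificate present → met
11. instrument calibration 298 days ago vs limit 270 → not met
Not met: 1, 2, 3, 5, 6, 7, 8, 9, 11

1, 2, 3, 5, 6, 7, 8, 9, 11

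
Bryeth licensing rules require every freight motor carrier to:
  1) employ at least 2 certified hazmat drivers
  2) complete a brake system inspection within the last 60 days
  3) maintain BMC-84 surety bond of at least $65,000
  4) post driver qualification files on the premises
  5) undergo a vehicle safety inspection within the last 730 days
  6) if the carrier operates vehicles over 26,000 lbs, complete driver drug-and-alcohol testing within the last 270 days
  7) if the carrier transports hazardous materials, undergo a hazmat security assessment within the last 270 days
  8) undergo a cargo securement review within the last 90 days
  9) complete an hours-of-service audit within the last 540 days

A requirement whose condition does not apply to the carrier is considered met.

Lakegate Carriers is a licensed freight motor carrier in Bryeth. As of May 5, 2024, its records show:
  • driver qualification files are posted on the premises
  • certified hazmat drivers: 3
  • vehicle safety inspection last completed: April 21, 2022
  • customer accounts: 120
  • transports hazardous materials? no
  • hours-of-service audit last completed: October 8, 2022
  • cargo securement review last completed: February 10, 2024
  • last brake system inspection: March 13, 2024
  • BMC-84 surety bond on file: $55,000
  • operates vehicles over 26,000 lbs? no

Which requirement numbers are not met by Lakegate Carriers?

3, 5, 9

1. certified hazmat drivers 3 ≥ 2 → met
2. brake system inspection 53 days ago vs limit 60 → met
3. BMC-84 surety bond $55,000 < $65,000 → not met
4. driver qualification files present → met
5. vehicle safety inspection 745 days ago vs limit 730 → not met
6. condition 'operates vehicles over 26,000 lbs' does not hold → requirement n/a → met
7. condition 'transports hazardous materials' does not hold → requirement n/a → met
8. cargo securement review 85 days ago vs limit 90 → met
9. hours-of-service audit 575 days ago vs limit 540 → not met
Not met: 3, 5, 9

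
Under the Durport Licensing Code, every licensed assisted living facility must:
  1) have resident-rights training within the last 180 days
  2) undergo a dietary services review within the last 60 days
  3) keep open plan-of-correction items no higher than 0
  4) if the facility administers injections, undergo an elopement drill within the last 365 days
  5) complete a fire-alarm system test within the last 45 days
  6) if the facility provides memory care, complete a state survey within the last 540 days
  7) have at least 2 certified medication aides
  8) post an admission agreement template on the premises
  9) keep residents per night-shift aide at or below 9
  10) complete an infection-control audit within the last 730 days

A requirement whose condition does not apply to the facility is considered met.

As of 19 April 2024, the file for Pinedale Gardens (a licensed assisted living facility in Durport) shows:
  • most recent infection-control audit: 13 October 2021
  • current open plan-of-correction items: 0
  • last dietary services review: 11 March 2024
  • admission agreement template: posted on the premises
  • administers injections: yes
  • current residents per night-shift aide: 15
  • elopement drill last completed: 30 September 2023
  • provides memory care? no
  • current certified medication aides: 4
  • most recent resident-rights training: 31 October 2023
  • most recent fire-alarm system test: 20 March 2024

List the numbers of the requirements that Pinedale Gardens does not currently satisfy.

1. resident-rights training 171 days ago vs limit 180 → met
2. dietary services review 39 days ago vs limit 60 → met
3. open plan-of-correction items 0 ≤ 0 → met
4. condition 'administers injections' holds; elopement drill 202 days ago vs limit 365 → met
5. fire-alarm system test 30 days ago vs limit 45 → met
6. condition 'provides memory care' does not hold → requirement n/a → met
7. certified medication aides 4 ≥ 2 → met
8. admission agreement template present → met
9. residents per night-shift aide 15 > 9 → not met
10. infection-control audit 919 days ago vs limit 730 → not met
Not met: 9, 10

9, 10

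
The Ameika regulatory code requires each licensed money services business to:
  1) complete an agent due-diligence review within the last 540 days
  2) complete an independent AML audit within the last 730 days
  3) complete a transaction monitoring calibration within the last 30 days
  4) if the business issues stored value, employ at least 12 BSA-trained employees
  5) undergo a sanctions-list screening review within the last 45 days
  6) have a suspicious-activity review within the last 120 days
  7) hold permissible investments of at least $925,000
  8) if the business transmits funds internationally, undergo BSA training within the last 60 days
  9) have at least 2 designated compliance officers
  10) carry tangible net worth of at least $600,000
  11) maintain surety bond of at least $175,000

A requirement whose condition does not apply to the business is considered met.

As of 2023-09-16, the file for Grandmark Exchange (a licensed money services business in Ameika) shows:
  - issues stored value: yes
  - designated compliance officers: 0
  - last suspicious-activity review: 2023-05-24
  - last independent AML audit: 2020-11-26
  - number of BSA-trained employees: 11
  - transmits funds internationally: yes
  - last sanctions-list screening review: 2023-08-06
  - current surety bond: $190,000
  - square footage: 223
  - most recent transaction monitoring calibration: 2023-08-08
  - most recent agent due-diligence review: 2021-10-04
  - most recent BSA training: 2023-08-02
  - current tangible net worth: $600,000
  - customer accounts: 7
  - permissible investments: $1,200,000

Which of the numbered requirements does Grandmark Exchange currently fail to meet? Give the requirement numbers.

1, 2, 3, 4, 9

1. agent due-diligence review 712 days ago vs limit 540 → not met
2. independent AML audit 1024 days ago vs limit 730 → not met
3. transaction monitoring calibration 39 days ago vs limit 30 → not met
4. condition 'issues stored value' holds; BSA-trained employees 11 < 12 → not met
5. sanctions-list screening review 41 days ago vs limit 45 → met
6. suspicious-activity review 115 days ago vs limit 120 → met
7. permissible investments $1,200,000 ≥ $925,000 → met
8. condition 'transmits funds internationally' holds; BSA training 45 days ago vs limit 60 → met
9. designated compliance officers 0 < 2 → not met
10. tangible net worth $600,000 ≥ $600,000 → met
11. surety bond $190,000 ≥ $175,000 → met
Not met: 1, 2, 3, 4, 9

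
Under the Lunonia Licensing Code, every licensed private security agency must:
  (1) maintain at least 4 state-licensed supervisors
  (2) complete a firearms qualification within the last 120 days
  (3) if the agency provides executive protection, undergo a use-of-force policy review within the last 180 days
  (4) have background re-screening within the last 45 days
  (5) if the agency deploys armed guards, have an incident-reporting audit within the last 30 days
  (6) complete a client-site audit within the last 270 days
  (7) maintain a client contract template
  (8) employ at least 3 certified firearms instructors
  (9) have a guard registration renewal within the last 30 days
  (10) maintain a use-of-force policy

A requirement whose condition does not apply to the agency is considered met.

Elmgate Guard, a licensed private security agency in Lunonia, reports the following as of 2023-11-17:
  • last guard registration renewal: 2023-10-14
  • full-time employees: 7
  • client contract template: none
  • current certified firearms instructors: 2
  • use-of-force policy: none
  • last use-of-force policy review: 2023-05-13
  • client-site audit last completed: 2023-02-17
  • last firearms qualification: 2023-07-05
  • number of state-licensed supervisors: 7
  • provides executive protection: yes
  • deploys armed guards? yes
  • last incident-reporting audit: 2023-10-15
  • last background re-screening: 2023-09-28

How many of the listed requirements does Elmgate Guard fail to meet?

1. state-licensed supervisors 7 ≥ 4 → met
2. firearms qualification 135 days ago vs limit 120 → not met
3. condition 'provides executive protection' holds; use-of-force policy review 188 days ago vs limit 180 → not met
4. background re-screening 50 days ago vs limit 45 → not met
5. condition 'deploys armed guards' holds; incident-reporting audit 33 days ago vs limit 30 → not met
6. client-site audit 273 days ago vs limit 270 → not met
7. client contract template absent → not met
8. certified firearms instructors 2 < 3 → not met
9. guard registration renewal 34 days ago vs limit 30 → not met
10. use-of-force policy absent → not met
Not met: 9 of 10

9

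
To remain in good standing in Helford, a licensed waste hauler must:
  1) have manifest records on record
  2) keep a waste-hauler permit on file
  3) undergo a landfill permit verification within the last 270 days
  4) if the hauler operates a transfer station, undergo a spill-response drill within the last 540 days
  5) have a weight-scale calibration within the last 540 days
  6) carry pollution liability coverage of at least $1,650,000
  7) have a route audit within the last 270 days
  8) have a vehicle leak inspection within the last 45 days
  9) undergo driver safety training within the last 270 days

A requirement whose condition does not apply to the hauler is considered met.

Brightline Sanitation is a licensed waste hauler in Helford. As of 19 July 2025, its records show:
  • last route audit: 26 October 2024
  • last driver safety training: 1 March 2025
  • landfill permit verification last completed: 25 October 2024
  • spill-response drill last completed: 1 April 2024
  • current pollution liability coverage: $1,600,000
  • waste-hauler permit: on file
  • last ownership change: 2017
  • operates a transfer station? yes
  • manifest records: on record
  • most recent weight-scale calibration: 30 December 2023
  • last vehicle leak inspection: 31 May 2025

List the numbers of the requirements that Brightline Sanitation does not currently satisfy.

1. manifest records present → met
2. waste-hauler permit present → met
3. landfill permit verification 267 days ago vs limit 270 → met
4. condition 'operates a transfer station' holds; spill-response drill 474 days ago vs limit 540 → met
5. weight-scale calibration 567 days ago vs limit 540 → not met
6. pollution liability coverage $1,600,000 < $1,650,000 → not met
7. route audit 266 days ago vs limit 270 → met
8. vehicle leak inspection 49 days ago vs limit 45 → not met
9. driver safety training 140 days ago vs limit 270 → met
Not met: 5, 6, 8

5, 6, 8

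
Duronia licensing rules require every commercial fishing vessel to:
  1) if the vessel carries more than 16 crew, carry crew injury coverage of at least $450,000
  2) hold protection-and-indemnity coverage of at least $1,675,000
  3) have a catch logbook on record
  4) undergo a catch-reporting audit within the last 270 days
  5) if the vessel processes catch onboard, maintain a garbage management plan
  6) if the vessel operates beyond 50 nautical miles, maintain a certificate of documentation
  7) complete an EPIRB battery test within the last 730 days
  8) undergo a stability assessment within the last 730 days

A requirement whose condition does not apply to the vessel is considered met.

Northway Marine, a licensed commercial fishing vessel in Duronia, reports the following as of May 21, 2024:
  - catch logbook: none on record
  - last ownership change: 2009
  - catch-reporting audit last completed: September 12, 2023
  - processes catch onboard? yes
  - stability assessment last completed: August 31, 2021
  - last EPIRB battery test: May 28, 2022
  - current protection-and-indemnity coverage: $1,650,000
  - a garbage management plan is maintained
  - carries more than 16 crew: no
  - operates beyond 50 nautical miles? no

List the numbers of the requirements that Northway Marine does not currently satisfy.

2, 3, 8

1. condition 'carries more than 16 crew' does not hold → requirement n/a → met
2. protection-and-indemnity coverage $1,650,000 < $1,675,000 → not met
3. catch logbook absent → not met
4. catch-reporting audit 252 days ago vs limit 270 → met
5. condition 'processes catch onboard' holds; garbage management plan present → met
6. condition 'operates beyond 50 nautical miles' does not hold → requirement n/a → met
7. EPIRB battery test 724 days ago vs limit 730 → met
8. stability assessment 994 days ago vs limit 730 → not met
Not met: 2, 3, 8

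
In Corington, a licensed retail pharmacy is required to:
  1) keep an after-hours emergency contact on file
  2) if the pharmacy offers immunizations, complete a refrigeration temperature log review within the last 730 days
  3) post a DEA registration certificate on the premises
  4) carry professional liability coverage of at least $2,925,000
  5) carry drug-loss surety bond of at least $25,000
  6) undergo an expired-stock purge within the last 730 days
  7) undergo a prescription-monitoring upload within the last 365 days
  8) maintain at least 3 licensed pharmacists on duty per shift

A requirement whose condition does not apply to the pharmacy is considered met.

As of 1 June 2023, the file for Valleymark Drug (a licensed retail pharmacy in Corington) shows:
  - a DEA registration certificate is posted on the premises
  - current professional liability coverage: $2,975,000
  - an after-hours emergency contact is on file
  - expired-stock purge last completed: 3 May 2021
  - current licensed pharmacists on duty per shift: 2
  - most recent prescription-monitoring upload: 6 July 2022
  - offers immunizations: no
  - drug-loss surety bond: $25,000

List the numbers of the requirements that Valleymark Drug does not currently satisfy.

1. after-hours emergency contact present → met
2. condition 'offers immunizations' does not hold → requirement n/a → met
3. DEA registration certificate present → met
4. professional liability coverage $2,975,000 ≥ $2,925,000 → met
5. drug-loss surety bond $25,000 ≥ $25,000 → met
6. expired-stock purge 759 days ago vs limit 730 → not met
7. prescription-monitoring upload 330 days ago vs limit 365 → met
8. licensed pharmacists on duty per shift 2 < 3 → not met
Not met: 6, 8

6, 8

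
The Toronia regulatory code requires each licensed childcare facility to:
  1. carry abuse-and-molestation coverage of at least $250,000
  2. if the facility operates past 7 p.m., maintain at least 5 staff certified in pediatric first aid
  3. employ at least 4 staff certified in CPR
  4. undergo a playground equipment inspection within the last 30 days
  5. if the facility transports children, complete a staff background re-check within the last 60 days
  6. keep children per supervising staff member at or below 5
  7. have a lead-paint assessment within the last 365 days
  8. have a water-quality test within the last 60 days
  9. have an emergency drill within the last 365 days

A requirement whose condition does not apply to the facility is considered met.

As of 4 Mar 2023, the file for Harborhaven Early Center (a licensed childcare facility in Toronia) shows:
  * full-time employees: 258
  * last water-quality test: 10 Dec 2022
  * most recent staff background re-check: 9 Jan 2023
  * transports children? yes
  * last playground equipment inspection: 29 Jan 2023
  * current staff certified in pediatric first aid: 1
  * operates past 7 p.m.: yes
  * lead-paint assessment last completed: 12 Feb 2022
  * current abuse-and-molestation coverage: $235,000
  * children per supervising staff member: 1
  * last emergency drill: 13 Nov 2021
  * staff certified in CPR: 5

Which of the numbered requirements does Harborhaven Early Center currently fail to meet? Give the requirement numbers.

1. abuse-and-molestation coverage $235,000 < $250,000 → not met
2. condition 'operates past 7 p.m.' holds; staff certified in pediatric first aid 1 < 5 → not met
3. staff certified in CPR 5 ≥ 4 → met
4. playground equipment inspection 34 days ago vs limit 30 → not met
5. condition 'transports children' holds; staff background re-check 54 days ago vs limit 60 → met
6. children per supervising staff member 1 ≤ 5 → met
7. lead-paint assessment 385 days ago vs limit 365 → not met
8. water-quality test 84 days ago vs limit 60 → not met
9. emergency drill 476 days ago vs limit 365 → not met
Not met: 1, 2, 4, 7, 8, 9

1, 2, 4, 7, 8, 9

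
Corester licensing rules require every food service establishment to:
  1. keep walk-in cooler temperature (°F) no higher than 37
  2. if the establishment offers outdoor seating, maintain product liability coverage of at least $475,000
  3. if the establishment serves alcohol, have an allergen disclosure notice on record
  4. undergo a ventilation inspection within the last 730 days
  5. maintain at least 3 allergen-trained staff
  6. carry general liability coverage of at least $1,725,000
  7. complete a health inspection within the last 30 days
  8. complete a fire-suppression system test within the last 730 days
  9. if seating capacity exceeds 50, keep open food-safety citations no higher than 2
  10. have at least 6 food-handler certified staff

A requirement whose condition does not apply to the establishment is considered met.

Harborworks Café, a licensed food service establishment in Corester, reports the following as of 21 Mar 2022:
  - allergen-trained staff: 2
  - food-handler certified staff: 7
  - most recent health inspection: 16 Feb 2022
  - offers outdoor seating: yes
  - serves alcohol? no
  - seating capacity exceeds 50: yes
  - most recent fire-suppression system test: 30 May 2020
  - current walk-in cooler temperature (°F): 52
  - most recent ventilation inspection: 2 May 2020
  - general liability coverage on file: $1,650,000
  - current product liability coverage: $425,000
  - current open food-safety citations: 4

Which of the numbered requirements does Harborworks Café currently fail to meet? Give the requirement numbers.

1, 2, 5, 6, 7, 9

1. walk-in cooler temperature (°F) 52 > 37 → not met
2. condition 'offers outdoor seating' holds; product liability coverage $425,000 < $475,000 → not met
3. condition 'serves alcohol' does not hold → requirement n/a → met
4. ventilation inspection 688 days ago vs limit 730 → met
5. allergen-trained staff 2 < 3 → not met
6. general liability coverage $1,650,000 < $1,725,000 → not met
7. health inspection 33 days ago vs limit 30 → not met
8. fire-suppression system test 660 days ago vs limit 730 → met
9. condition 'seating capacity exceeds 50' holds; open food-safety citations 4 > 2 → not met
10. food-handler certified staff 7 ≥ 6 → met
Not met: 1, 2, 5, 6, 7, 9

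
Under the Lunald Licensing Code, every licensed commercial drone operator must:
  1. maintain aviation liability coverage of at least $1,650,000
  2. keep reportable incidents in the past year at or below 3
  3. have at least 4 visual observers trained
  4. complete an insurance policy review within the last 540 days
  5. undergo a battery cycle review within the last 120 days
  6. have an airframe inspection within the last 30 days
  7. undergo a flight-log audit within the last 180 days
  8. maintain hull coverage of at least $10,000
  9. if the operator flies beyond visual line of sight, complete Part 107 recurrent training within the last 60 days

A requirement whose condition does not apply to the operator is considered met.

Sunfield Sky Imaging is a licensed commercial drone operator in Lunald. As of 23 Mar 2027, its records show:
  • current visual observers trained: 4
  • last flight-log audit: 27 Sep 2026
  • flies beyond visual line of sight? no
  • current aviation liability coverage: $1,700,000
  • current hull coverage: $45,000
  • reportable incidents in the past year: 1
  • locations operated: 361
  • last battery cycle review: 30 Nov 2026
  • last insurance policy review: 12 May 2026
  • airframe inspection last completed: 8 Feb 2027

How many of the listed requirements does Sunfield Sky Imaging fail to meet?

1. aviation liability coverage $1,700,000 ≥ $1,650,000 → met
2. reportable incidents in the past year 1 ≤ 3 → met
3. visual observers trained 4 ≥ 4 → met
4. insurance policy review 315 days ago vs limit 540 → met
5. battery cycle review 113 days ago vs limit 120 → met
6. airframe inspection 43 days ago vs limit 30 → not met
7. flight-log audit 177 days ago vs limit 180 → met
8. hull coverage $45,000 ≥ $10,000 → met
9. condition 'flies beyond visual line of sight' does not hold → requirement n/a → met
Not met: 1 of 9

1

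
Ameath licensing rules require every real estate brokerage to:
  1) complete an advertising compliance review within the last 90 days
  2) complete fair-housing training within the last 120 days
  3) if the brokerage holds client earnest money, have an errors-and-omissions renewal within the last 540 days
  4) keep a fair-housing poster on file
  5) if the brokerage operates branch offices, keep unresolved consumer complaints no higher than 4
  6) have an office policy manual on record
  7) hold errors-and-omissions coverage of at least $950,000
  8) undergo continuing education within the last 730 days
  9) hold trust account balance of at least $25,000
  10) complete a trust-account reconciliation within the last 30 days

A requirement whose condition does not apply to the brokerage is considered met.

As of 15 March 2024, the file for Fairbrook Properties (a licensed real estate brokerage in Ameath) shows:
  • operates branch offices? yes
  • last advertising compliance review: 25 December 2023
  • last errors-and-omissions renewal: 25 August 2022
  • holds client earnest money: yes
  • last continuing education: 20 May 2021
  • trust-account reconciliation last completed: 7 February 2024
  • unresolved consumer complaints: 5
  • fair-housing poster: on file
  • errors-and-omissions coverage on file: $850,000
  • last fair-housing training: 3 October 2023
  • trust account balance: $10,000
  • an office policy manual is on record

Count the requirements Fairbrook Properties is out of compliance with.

7

1. advertising compliance review 81 days ago vs limit 90 → met
2. fair-housing training 164 days ago vs limit 120 → not met
3. condition 'holds client earnest money' holds; errors-and-omissions renewal 568 days ago vs limit 540 → not met
4. fair-housing poster present → met
5. condition 'operates branch offices' holds; unresolved consumer complaints 5 > 4 → not met
6. office policy manual present → met
7. errors-and-omissions coverage $850,000 < $950,000 → not met
8. continuing education 1030 days ago vs limit 730 → not met
9. trust account balance $10,000 < $25,000 → not met
10. trust-account reconciliation 37 days ago vs limit 30 → not met
Not met: 7 of 10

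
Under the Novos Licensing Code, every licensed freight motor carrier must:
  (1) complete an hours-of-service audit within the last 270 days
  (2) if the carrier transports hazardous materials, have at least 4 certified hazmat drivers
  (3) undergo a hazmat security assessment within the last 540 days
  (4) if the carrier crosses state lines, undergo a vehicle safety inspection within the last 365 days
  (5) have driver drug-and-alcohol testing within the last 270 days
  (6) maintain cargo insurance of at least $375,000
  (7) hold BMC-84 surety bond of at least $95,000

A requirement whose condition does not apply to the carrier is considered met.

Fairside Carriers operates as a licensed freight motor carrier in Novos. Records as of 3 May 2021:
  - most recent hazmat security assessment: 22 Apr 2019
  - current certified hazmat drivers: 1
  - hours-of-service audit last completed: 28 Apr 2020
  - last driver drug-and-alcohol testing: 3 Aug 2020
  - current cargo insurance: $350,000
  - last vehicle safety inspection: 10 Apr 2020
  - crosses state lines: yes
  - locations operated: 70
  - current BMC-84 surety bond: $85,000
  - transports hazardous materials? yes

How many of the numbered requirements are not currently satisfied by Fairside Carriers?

7

1. hours-of-service audit 370 days ago vs limit 270 → not met
2. condition 'transports hazardous materials' holds; certified hazmat drivers 1 < 4 → not met
3. hazmat security assessment 742 days ago vs limit 540 → not met
4. condition 'crosses state lines' holds; vehicle safety inspection 388 days ago vs limit 365 → not met
5. driver drug-and-alcohol testing 273 days ago vs limit 270 → not met
6. cargo insurance $350,000 < $375,000 → not met
7. BMC-84 surety bond $85,000 < $95,000 → not met
Not met: 7 of 7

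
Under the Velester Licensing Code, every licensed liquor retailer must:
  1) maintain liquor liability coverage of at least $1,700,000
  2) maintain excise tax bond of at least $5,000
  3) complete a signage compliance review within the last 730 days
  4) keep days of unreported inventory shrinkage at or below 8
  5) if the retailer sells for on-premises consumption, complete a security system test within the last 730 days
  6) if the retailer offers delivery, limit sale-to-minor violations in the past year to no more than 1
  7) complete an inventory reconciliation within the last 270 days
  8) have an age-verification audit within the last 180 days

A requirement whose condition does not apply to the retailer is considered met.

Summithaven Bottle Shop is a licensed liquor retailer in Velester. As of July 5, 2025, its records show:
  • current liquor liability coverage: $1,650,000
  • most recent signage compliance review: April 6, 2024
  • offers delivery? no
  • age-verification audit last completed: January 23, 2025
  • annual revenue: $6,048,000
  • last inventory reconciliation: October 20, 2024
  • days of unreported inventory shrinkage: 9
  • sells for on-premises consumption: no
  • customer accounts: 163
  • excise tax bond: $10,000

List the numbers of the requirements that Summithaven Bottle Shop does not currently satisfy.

1. liquor liability coverage $1,650,000 < $1,700,000 → not met
2. excise tax bond $10,000 ≥ $5,000 → met
3. signage compliance review 455 days ago vs limit 730 → met
4. days of unreported inventory shrinkage 9 > 8 → not met
5. condition 'sells for on-premises consumption' does not hold → requirement n/a → met
6. condition 'offers delivery' does not hold → requirement n/a → met
7. inventory reconciliation 258 days ago vs limit 270 → met
8. age-verification audit 163 days ago vs limit 180 → met
Not met: 1, 4

1, 4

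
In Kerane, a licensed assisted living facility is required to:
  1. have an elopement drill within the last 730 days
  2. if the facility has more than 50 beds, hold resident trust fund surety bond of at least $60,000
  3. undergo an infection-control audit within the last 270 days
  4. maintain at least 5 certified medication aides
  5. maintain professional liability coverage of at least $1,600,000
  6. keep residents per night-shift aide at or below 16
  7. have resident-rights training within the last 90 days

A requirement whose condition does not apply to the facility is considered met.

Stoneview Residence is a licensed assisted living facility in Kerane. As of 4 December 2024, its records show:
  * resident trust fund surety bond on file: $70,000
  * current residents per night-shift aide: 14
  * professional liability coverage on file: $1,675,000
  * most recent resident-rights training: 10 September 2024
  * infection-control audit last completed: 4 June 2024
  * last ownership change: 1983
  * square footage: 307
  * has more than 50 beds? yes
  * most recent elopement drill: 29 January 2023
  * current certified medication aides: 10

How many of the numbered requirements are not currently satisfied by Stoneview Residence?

1. elopement drill 675 days ago vs limit 730 → met
2. condition 'has more than 50 beds' holds; resident trust fund surety bond $70,000 ≥ $60,000 → met
3. infection-control audit 183 days ago vs limit 270 → met
4. certified medication aides 10 ≥ 5 → met
5. professional liability coverage $1,675,000 ≥ $1,600,000 → met
6. residents per night-shift aide 14 ≤ 16 → met
7. resident-rights training 85 days ago vs limit 90 → met
Not met: 0 of 7

0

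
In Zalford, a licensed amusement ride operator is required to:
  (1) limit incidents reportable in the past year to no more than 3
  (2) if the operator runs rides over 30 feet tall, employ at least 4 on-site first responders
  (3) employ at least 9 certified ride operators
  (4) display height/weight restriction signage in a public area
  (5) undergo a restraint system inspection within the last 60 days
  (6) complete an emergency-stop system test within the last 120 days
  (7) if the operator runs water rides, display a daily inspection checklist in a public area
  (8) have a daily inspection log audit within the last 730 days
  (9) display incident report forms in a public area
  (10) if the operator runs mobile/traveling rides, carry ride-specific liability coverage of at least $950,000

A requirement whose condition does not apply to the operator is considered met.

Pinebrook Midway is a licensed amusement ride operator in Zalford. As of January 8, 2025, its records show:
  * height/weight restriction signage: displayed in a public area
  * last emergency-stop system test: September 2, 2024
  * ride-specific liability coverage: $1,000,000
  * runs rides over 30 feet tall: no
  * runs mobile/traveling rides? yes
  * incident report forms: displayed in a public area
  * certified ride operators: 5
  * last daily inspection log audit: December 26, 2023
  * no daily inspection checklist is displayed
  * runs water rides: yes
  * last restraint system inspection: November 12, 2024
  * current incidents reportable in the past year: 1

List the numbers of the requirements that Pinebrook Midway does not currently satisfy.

3, 6, 7

1. incidents reportable in the past year 1 ≤ 3 → met
2. condition 'runs rides over 30 feet tall' does not hold → requirement n/a → met
3. certified ride operators 5 < 9 → not met
4. height/weight restriction signage present → met
5. restraint system inspection 57 days ago vs limit 60 → met
6. emergency-stop system test 128 days ago vs limit 120 → not met
7. condition 'runs water rides' holds; daily inspection checklist absent → not met
8. daily inspection log audit 379 days ago vs limit 730 → met
9. incident report forms present → met
10. condition 'runs mobile/traveling rides' holds; ride-specific liability coverage $1,000,000 ≥ $950,000 → met
Not met: 3, 6, 7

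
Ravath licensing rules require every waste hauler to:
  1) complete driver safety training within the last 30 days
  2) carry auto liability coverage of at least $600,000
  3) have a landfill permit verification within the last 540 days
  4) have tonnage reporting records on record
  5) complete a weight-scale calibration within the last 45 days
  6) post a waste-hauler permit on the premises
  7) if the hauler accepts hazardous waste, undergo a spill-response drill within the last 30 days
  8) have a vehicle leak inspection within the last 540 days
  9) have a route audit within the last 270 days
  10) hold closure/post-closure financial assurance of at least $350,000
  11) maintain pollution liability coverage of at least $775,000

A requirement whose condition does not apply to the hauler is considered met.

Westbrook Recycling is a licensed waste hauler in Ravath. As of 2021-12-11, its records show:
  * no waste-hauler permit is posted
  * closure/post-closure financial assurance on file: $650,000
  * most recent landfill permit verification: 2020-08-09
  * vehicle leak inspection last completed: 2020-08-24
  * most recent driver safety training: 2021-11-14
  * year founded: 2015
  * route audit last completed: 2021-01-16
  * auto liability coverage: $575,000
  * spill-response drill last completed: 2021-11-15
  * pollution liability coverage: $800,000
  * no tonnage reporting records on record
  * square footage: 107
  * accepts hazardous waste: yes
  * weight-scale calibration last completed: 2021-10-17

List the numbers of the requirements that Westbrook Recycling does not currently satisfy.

1. driver safety training 27 days ago vs limit 30 → met
2. auto liability coverage $575,000 < $600,000 → not met
3. landfill permit verification 489 days ago vs limit 540 → met
4. tonnage reporting records absent → not met
5. weight-scale calibration 55 days ago vs limit 45 → not met
6. waste-hauler permit absent → not met
7. condition 'accepts hazardous waste' holds; spill-response drill 26 days ago vs limit 30 → met
8. vehicle leak inspection 474 days ago vs limit 540 → met
9. route audit 329 days ago vs limit 270 → not met
10. closure/post-closure financial assurance $650,000 ≥ $350,000 → met
11. pollution liability coverage $800,000 ≥ $775,000 → met
Not met: 2, 4, 5, 6, 9

2, 4, 5, 6, 9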